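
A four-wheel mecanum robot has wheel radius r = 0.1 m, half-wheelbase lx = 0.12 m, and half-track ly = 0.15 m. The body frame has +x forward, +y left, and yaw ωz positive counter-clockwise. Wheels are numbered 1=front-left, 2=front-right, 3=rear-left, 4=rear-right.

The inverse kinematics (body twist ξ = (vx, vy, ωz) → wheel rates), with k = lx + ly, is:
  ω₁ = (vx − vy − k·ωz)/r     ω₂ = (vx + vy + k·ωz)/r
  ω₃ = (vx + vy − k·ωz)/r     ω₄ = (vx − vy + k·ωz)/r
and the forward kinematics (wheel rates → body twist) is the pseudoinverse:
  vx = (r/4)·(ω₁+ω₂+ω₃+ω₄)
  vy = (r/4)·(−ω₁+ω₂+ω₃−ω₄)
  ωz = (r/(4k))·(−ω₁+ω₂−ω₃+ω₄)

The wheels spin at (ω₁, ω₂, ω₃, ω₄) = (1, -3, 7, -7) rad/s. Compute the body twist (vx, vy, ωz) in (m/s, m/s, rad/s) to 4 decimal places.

(-0.0500, 0.2500, -1.6667)

k = lx + ly = 0.12 + 0.15 = 0.2700
ω₁+ω₂+ω₃+ω₄ = -2.0000  →  vx = (0.1/4)·-2.0000 = -0.0500
−ω₁+ω₂+ω₃−ω₄ = 10.0000  →  vy = (0.1/4)·10.0000 = 0.2500
−ω₁+ω₂−ω₃+ω₄ = -18.0000  →  ωz = (0.1/1.0800)·-18.0000 = -1.6667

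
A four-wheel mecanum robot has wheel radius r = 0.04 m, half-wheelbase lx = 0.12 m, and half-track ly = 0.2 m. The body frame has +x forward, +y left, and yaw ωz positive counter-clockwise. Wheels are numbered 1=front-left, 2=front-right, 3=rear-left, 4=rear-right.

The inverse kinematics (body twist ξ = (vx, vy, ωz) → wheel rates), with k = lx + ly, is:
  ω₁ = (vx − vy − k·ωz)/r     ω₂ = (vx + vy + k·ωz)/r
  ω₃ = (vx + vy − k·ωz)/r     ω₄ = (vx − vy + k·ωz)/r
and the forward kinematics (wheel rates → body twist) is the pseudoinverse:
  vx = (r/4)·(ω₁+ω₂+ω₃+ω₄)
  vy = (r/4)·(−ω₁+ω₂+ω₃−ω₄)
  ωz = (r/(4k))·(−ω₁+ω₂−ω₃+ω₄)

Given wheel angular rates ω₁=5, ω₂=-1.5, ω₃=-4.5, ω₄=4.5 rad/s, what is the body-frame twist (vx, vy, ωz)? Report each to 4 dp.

(0.0350, -0.1550, 0.0781)

k = lx + ly = 0.12 + 0.2 = 0.3200
ω₁+ω₂+ω₃+ω₄ = 3.5000  →  vx = (0.04/4)·3.5000 = 0.0350
−ω₁+ω₂+ω₃−ω₄ = -15.5000  →  vy = (0.04/4)·-15.5000 = -0.1550
−ω₁+ω₂−ω₃+ω₄ = 2.5000  →  ωz = (0.04/1.2800)·2.5000 = 0.0781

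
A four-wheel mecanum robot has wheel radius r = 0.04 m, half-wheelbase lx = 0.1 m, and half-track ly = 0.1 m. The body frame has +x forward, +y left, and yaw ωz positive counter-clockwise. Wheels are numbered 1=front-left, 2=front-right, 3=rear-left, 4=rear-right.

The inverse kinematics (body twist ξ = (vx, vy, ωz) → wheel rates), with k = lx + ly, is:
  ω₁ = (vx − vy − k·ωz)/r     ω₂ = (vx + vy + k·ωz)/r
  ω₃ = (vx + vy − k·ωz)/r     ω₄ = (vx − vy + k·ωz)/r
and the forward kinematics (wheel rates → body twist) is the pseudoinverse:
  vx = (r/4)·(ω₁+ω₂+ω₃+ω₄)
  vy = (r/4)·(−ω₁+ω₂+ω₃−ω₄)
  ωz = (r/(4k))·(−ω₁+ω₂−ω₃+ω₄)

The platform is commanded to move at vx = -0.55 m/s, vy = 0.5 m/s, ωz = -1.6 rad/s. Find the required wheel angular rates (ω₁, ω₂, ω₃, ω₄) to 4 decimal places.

(-18.2500, -9.2500, 6.7500, -34.2500)

k = lx + ly = 0.1 + 0.1 = 0.2000;  k·ωz = 0.2000·-1.6 = -0.3200
ω₁ (FL) = (vx − vy − k·ωz)/r = -0.7300/0.04 = -18.2500
ω₂ (FR) = (vx + vy + k·ωz)/r = -0.3700/0.04 = -9.2500
ω₃ (RL) = (vx + vy − k·ωz)/r = 0.2700/0.04 = 6.7500
ω₄ (RR) = (vx − vy + k·ωz)/r = -1.3700/0.04 = -34.2500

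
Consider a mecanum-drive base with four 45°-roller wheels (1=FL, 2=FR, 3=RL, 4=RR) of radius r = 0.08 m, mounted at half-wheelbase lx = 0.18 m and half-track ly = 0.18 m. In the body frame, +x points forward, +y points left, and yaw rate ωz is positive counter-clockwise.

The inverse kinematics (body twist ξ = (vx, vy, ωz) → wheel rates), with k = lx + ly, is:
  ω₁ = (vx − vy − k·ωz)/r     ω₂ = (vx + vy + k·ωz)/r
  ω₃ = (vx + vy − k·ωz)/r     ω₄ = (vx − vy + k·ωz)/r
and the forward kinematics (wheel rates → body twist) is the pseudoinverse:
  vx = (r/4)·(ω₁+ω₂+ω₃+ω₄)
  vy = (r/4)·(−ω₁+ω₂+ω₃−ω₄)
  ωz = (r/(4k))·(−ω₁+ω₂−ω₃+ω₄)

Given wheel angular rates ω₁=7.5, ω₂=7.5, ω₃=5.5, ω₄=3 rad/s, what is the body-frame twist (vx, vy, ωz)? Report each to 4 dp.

k = lx + ly = 0.18 + 0.18 = 0.3600
ω₁+ω₂+ω₃+ω₄ = 23.5000  →  vx = (0.08/4)·23.5000 = 0.4700
−ω₁+ω₂+ω₃−ω₄ = 2.5000  →  vy = (0.08/4)·2.5000 = 0.0500
−ω₁+ω₂−ω₃+ω₄ = -2.5000  →  ωz = (0.08/1.4400)·-2.5000 = -0.1389

(0.4700, 0.0500, -0.1389)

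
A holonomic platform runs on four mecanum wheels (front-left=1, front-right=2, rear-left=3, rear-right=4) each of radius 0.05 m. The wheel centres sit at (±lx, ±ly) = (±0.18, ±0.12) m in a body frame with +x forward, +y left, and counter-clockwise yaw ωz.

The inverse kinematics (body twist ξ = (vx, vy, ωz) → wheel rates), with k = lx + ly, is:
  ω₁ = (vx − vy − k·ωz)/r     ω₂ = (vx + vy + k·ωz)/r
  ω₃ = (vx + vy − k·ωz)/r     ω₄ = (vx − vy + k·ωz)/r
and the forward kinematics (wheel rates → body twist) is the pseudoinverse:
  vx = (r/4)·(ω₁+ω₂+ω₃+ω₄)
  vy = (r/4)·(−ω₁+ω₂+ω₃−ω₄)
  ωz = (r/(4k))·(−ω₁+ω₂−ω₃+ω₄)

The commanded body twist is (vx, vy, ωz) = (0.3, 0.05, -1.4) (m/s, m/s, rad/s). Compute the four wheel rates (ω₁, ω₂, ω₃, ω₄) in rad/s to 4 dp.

(13.4000, -1.4000, 15.4000, -3.4000)

k = lx + ly = 0.18 + 0.12 = 0.3000;  k·ωz = 0.3000·-1.4 = -0.4200
ω₁ (FL) = (vx − vy − k·ωz)/r = 0.6700/0.05 = 13.4000
ω₂ (FR) = (vx + vy + k·ωz)/r = -0.0700/0.05 = -1.4000
ω₃ (RL) = (vx + vy − k·ωz)/r = 0.7700/0.05 = 15.4000
ω₄ (RR) = (vx − vy + k·ωz)/r = -0.1700/0.05 = -3.4000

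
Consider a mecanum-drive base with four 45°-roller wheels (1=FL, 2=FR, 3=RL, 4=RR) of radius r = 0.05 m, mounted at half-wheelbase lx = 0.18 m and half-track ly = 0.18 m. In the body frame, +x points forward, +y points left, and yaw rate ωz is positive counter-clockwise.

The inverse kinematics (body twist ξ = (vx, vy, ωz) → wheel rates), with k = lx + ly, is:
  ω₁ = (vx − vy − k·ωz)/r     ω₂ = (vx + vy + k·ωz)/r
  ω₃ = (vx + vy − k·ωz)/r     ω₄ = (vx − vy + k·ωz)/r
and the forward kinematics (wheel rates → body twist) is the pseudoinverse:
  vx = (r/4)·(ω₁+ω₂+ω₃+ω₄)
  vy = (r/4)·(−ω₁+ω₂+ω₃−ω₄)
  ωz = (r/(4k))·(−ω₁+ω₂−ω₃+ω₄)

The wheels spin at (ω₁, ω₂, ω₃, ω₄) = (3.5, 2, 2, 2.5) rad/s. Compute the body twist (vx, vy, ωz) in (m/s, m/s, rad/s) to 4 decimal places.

(0.1250, -0.0250, -0.0347)

k = lx + ly = 0.18 + 0.18 = 0.3600
ω₁+ω₂+ω₃+ω₄ = 10.0000  →  vx = (0.05/4)·10.0000 = 0.1250
−ω₁+ω₂+ω₃−ω₄ = -2.0000  →  vy = (0.05/4)·-2.0000 = -0.0250
−ω₁+ω₂−ω₃+ω₄ = -1.0000  →  ωz = (0.05/1.4400)·-1.0000 = -0.0347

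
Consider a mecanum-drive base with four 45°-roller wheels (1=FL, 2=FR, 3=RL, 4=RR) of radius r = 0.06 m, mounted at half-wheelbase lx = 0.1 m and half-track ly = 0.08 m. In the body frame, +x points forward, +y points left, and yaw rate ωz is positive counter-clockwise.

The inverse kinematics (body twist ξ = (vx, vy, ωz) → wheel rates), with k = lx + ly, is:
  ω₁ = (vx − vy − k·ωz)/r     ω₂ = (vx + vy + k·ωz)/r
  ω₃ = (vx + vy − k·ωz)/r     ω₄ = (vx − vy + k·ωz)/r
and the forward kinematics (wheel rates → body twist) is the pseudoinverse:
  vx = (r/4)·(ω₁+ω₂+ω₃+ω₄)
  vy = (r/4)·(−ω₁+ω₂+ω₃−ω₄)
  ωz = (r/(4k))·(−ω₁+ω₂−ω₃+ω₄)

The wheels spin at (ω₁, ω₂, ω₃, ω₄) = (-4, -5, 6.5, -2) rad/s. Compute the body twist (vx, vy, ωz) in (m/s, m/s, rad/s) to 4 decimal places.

k = lx + ly = 0.1 + 0.08 = 0.1800
ω₁+ω₂+ω₃+ω₄ = -4.5000  →  vx = (0.06/4)·-4.5000 = -0.0675
−ω₁+ω₂+ω₃−ω₄ = 7.5000  →  vy = (0.06/4)·7.5000 = 0.1125
−ω₁+ω₂−ω₃+ω₄ = -9.5000  →  ωz = (0.06/0.7200)·-9.5000 = -0.7917

(-0.0675, 0.1125, -0.7917)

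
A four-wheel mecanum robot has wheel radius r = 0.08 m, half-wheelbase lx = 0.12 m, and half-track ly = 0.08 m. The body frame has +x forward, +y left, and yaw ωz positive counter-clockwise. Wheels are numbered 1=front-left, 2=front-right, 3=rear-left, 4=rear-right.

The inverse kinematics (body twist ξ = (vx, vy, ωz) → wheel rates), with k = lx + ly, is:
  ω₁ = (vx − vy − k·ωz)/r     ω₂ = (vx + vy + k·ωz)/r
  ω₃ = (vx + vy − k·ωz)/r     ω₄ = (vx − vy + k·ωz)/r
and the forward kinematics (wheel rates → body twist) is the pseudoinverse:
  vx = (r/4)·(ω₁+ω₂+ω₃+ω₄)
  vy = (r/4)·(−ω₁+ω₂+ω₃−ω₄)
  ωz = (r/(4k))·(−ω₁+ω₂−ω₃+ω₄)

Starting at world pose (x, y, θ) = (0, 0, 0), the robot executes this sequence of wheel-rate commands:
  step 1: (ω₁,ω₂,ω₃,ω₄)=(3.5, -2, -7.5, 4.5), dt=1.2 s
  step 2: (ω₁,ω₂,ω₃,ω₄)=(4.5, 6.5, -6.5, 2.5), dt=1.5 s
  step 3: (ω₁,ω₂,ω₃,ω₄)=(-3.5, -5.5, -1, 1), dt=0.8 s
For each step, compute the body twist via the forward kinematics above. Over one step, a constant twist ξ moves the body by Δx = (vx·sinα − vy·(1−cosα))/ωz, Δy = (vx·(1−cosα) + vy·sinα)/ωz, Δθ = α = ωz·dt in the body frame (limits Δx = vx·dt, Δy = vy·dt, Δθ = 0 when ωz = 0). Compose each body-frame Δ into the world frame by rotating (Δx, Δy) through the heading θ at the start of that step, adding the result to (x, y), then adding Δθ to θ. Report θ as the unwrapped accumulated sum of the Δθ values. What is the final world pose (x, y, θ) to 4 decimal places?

step 1: ξ=(vx,vy,ωz)=(-0.0300, -0.3500, 0.6500), dt=1.2 → body Δ=(0.1232, -0.3920, 0.7800) → world pose (0.1232, -0.3920, 0.7800)
step 2: ξ=(vx,vy,ωz)=(0.1400, -0.1400, 1.1000), dt=1.5 → body Δ=(0.2642, 0.0105, 1.6500) → world pose (0.3037, -0.1988, 2.4300)
step 3: ξ=(vx,vy,ωz)=(-0.1800, -0.0800, 0.0000), dt=0.8 → body Δ=(-0.1440, -0.0640, 0.0000) → world pose (0.4545, -0.2443, 2.4300)

(0.4545, -0.2443, 2.4300)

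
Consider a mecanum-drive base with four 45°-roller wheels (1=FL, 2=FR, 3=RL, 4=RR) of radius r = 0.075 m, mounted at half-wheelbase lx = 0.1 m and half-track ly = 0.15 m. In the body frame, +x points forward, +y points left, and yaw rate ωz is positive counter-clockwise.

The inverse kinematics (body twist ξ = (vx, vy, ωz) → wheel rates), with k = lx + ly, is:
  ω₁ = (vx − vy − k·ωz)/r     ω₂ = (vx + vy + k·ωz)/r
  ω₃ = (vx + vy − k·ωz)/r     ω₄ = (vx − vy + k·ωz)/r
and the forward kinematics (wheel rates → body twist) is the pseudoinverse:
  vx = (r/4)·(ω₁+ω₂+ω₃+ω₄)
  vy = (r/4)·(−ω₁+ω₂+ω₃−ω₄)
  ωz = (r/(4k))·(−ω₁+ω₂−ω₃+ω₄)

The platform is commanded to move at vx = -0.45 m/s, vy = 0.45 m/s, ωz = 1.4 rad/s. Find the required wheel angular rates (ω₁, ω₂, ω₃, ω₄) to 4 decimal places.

k = lx + ly = 0.1 + 0.15 = 0.2500;  k·ωz = 0.2500·1.4 = 0.3500
ω₁ (FL) = (vx − vy − k·ωz)/r = -1.2500/0.075 = -16.6667
ω₂ (FR) = (vx + vy + k·ωz)/r = 0.3500/0.075 = 4.6667
ω₃ (RL) = (vx + vy − k·ωz)/r = -0.3500/0.075 = -4.6667
ω₄ (RR) = (vx − vy + k·ωz)/r = -0.5500/0.075 = -7.3333

(-16.6667, 4.6667, -4.6667, -7.3333)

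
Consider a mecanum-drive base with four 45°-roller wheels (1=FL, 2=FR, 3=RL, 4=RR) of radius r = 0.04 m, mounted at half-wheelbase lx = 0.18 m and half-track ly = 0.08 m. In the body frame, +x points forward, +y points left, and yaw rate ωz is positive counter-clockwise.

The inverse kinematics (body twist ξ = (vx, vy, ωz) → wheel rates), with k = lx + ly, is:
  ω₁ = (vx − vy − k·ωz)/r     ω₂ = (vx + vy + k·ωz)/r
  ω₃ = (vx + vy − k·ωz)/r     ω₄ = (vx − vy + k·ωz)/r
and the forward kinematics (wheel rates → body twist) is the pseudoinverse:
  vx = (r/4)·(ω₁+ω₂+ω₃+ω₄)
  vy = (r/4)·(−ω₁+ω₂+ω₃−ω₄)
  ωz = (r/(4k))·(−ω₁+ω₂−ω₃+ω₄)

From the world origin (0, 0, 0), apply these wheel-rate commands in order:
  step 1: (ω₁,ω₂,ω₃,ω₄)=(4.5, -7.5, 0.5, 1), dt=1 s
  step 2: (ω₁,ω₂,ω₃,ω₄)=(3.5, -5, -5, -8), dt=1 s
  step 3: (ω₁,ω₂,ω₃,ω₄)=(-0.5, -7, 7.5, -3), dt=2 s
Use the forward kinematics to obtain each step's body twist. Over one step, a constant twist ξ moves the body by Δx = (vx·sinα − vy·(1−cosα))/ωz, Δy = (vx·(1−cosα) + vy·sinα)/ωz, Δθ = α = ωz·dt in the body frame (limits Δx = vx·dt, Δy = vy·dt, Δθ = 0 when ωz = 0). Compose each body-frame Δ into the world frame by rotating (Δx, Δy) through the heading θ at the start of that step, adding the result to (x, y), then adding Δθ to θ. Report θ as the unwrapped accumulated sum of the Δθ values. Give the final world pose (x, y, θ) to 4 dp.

(-0.1160, -0.0139, -2.1923)

step 1: ξ=(vx,vy,ωz)=(-0.0150, -0.1250, -0.4423), dt=1.0 → body Δ=(-0.0417, -0.1177, -0.4423) → world pose (-0.0417, -0.1177, -0.4423)
step 2: ξ=(vx,vy,ωz)=(-0.1450, -0.0550, -0.4423), dt=1.0 → body Δ=(-0.1523, -0.0217, -0.4423) → world pose (-0.1886, -0.0721, -0.8846)
step 3: ξ=(vx,vy,ωz)=(-0.0300, 0.0400, -0.6538), dt=2.0 → body Δ=(0.0010, 0.0930, -1.3077) → world pose (-0.1160, -0.0139, -2.1923)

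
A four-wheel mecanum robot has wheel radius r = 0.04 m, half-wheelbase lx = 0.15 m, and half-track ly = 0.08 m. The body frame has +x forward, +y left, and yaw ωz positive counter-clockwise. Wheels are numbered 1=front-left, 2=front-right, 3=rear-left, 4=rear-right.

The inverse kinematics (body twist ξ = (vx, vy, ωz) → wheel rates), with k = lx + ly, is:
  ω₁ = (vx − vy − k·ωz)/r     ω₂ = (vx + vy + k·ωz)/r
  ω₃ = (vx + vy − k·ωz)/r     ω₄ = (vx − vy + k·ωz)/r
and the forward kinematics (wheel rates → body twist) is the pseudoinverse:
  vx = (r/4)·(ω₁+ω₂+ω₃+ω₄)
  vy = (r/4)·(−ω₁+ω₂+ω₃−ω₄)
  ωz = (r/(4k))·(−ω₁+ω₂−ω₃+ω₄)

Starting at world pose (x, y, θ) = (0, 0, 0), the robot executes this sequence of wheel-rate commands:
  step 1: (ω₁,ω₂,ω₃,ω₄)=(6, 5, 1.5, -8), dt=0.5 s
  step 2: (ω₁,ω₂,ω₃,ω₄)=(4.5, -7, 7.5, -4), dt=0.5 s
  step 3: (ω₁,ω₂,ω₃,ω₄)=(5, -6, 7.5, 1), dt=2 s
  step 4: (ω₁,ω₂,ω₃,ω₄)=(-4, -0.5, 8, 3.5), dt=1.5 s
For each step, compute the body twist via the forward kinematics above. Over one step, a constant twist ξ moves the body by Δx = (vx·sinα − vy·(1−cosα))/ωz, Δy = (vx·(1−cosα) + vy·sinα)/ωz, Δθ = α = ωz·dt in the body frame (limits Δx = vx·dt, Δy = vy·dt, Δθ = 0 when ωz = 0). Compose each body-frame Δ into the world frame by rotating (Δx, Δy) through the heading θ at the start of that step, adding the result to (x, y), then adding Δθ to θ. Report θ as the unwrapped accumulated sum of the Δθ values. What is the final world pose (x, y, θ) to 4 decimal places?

(-0.0164, -0.2627, -2.3152)

step 1: ξ=(vx,vy,ωz)=(0.0450, 0.0850, -0.4565), dt=0.5 → body Δ=(0.0271, 0.0396, -0.2283) → world pose (0.0271, 0.0396, -0.2283)
step 2: ξ=(vx,vy,ωz)=(0.0100, 0.0000, -1.0000), dt=0.5 → body Δ=(0.0048, -0.0012, -0.5000) → world pose (0.0315, 0.0373, -0.7283)
step 3: ξ=(vx,vy,ωz)=(0.0750, -0.0450, -0.7609), dt=2.0 → body Δ=(0.0422, -0.1528, -1.5217) → world pose (-0.0387, -0.1048, -2.2500)
step 4: ξ=(vx,vy,ωz)=(0.0700, 0.0800, -0.0435), dt=1.5 → body Δ=(0.1088, 0.1165, -0.0652) → world pose (-0.0164, -0.2627, -2.3152)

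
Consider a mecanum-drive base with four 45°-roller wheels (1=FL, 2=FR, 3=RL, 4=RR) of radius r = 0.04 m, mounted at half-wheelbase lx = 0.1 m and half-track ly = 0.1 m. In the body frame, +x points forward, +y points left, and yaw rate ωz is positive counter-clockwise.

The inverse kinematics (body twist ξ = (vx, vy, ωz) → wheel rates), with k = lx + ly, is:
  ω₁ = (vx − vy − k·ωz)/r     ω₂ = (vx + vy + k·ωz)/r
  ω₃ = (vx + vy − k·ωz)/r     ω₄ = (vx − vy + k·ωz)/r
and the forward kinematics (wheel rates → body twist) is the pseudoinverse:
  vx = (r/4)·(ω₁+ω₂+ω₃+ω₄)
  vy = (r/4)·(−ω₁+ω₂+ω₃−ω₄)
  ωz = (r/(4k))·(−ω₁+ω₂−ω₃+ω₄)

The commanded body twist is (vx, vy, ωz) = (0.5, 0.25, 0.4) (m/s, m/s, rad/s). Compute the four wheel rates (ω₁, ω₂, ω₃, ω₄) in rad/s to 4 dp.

(4.2500, 20.7500, 16.7500, 8.2500)

k = lx + ly = 0.1 + 0.1 = 0.2000;  k·ωz = 0.2000·0.4 = 0.0800
ω₁ (FL) = (vx − vy − k·ωz)/r = 0.1700/0.04 = 4.2500
ω₂ (FR) = (vx + vy + k·ωz)/r = 0.8300/0.04 = 20.7500
ω₃ (RL) = (vx + vy − k·ωz)/r = 0.6700/0.04 = 16.7500
ω₄ (RR) = (vx − vy + k·ωz)/r = 0.3300/0.04 = 8.2500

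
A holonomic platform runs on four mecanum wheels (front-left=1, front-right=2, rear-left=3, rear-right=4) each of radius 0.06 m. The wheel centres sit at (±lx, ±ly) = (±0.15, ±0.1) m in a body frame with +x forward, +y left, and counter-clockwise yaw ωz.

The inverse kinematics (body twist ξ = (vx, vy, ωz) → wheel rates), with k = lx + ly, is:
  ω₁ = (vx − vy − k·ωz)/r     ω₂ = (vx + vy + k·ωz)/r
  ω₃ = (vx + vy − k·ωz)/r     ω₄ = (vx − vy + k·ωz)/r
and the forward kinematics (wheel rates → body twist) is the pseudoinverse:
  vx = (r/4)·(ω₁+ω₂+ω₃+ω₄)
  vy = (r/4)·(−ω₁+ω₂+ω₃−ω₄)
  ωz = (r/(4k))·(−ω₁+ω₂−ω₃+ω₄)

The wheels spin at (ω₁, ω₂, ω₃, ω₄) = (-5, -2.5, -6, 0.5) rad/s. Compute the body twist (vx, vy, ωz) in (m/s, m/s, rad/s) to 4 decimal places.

(-0.1950, -0.0600, 0.5400)

k = lx + ly = 0.15 + 0.1 = 0.2500
ω₁+ω₂+ω₃+ω₄ = -13.0000  →  vx = (0.06/4)·-13.0000 = -0.1950
−ω₁+ω₂+ω₃−ω₄ = -4.0000  →  vy = (0.06/4)·-4.0000 = -0.0600
−ω₁+ω₂−ω₃+ω₄ = 9.0000  →  ωz = (0.06/1.0000)·9.0000 = 0.5400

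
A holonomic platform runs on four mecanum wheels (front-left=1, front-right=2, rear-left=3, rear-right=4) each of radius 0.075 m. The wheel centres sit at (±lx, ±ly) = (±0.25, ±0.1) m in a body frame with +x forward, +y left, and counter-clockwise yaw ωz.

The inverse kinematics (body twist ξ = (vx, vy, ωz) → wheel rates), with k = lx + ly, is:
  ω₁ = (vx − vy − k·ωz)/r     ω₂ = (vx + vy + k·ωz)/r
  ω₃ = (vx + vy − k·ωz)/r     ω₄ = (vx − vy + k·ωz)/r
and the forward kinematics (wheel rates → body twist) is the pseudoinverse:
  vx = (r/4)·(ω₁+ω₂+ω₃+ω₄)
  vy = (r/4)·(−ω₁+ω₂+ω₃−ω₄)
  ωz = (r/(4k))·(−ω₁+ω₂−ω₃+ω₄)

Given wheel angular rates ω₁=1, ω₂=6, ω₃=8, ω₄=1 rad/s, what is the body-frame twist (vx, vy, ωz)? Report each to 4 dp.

(0.3000, 0.2250, -0.1071)

k = lx + ly = 0.25 + 0.1 = 0.3500
ω₁+ω₂+ω₃+ω₄ = 16.0000  →  vx = (0.075/4)·16.0000 = 0.3000
−ω₁+ω₂+ω₃−ω₄ = 12.0000  →  vy = (0.075/4)·12.0000 = 0.2250
−ω₁+ω₂−ω₃+ω₄ = -2.0000  →  ωz = (0.075/1.4000)·-2.0000 = -0.1071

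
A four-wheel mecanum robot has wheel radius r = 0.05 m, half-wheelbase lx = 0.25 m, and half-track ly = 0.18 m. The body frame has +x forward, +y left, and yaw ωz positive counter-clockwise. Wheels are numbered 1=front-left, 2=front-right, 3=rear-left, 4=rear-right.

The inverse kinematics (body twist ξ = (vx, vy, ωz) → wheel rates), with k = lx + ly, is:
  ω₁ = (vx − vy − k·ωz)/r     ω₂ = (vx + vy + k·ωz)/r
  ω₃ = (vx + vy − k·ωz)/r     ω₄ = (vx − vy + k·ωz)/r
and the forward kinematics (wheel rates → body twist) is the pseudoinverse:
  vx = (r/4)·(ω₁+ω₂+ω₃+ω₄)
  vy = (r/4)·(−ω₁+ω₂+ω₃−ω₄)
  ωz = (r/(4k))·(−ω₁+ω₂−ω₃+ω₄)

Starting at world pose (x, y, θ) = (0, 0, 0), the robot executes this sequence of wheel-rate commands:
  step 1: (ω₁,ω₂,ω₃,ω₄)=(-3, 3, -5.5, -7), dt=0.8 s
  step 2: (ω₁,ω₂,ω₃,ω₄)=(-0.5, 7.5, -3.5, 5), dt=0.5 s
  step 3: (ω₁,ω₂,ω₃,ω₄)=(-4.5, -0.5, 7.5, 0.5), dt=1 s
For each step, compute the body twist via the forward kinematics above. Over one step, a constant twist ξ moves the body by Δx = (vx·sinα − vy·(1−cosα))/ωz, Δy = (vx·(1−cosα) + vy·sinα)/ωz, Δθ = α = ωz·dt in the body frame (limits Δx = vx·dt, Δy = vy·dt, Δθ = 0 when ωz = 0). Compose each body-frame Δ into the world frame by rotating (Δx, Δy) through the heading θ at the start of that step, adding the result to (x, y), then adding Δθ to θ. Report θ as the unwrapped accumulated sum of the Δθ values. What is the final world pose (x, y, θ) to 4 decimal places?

(-0.0813, 0.2195, 0.2573)

step 1: ξ=(vx,vy,ωz)=(-0.1562, 0.0938, 0.1308), dt=0.8 → body Δ=(-0.1287, 0.0683, 0.1047) → world pose (-0.1287, 0.0683, 0.1047)
step 2: ξ=(vx,vy,ωz)=(0.1062, -0.0063, 0.4797), dt=0.5 → body Δ=(0.0530, 0.0032, 0.2398) → world pose (-0.0763, 0.0771, 0.3445)
step 3: ξ=(vx,vy,ωz)=(0.0375, 0.1375, -0.0872), dt=1.0 → body Δ=(0.0434, 0.1357, -0.0872) → world pose (-0.0813, 0.2195, 0.2573)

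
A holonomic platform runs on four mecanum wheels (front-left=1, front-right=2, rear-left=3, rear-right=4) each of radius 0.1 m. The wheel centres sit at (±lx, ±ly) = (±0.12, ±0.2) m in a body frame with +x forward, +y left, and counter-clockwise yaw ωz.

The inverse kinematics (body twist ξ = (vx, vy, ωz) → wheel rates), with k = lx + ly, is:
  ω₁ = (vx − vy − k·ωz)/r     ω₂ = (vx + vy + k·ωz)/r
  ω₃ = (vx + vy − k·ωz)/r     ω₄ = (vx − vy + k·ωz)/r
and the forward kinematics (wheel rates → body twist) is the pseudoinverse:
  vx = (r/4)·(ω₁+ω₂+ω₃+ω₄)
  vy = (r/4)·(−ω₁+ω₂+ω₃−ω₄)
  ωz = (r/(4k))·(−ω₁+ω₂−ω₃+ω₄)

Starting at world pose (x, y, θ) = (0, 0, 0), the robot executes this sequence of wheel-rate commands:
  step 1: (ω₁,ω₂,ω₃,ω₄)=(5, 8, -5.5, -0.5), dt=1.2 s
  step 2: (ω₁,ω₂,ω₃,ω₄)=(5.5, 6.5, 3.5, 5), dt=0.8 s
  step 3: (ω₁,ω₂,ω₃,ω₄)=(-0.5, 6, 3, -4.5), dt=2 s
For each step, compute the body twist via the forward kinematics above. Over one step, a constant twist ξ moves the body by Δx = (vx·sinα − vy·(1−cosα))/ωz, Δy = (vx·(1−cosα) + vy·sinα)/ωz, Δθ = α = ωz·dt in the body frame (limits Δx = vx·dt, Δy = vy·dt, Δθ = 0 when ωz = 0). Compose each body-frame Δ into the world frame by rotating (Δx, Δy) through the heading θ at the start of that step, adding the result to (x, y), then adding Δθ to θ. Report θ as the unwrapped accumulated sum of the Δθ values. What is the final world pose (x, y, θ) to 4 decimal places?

(0.1166, 0.9356, 0.7500)

step 1: ξ=(vx,vy,ωz)=(0.1750, -0.0500, 0.6250), dt=1.2 → body Δ=(0.2123, 0.0206, 0.7500) → world pose (0.2123, 0.0206, 0.7500)
step 2: ξ=(vx,vy,ωz)=(0.5125, -0.0125, 0.1953), dt=0.8 → body Δ=(0.4091, 0.0220, 0.1562) → world pose (0.4967, 0.3156, 0.9062)
step 3: ξ=(vx,vy,ωz)=(0.1000, 0.3500, -0.0781), dt=2.0 → body Δ=(0.2538, 0.6816, -0.1562) → world pose (0.1166, 0.9356, 0.7500)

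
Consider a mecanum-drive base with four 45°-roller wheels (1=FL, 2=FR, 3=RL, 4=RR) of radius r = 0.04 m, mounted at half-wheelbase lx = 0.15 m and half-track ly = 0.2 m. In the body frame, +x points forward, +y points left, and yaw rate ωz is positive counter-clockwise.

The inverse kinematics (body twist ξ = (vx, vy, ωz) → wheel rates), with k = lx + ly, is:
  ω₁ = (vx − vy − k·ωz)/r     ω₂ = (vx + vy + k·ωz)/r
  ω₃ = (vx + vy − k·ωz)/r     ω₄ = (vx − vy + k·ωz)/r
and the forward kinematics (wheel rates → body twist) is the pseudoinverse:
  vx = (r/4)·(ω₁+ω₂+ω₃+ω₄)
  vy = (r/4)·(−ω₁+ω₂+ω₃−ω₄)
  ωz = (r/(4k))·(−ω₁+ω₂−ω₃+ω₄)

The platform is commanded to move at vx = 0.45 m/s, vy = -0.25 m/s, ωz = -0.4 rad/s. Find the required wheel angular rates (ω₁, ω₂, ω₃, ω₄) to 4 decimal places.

k = lx + ly = 0.15 + 0.2 = 0.3500;  k·ωz = 0.3500·-0.4 = -0.1400
ω₁ (FL) = (vx − vy − k·ωz)/r = 0.8400/0.04 = 21.0000
ω₂ (FR) = (vx + vy + k·ωz)/r = 0.0600/0.04 = 1.5000
ω₃ (RL) = (vx + vy − k·ωz)/r = 0.3400/0.04 = 8.5000
ω₄ (RR) = (vx − vy + k·ωz)/r = 0.5600/0.04 = 14.0000

(21.0000, 1.5000, 8.5000, 14.0000)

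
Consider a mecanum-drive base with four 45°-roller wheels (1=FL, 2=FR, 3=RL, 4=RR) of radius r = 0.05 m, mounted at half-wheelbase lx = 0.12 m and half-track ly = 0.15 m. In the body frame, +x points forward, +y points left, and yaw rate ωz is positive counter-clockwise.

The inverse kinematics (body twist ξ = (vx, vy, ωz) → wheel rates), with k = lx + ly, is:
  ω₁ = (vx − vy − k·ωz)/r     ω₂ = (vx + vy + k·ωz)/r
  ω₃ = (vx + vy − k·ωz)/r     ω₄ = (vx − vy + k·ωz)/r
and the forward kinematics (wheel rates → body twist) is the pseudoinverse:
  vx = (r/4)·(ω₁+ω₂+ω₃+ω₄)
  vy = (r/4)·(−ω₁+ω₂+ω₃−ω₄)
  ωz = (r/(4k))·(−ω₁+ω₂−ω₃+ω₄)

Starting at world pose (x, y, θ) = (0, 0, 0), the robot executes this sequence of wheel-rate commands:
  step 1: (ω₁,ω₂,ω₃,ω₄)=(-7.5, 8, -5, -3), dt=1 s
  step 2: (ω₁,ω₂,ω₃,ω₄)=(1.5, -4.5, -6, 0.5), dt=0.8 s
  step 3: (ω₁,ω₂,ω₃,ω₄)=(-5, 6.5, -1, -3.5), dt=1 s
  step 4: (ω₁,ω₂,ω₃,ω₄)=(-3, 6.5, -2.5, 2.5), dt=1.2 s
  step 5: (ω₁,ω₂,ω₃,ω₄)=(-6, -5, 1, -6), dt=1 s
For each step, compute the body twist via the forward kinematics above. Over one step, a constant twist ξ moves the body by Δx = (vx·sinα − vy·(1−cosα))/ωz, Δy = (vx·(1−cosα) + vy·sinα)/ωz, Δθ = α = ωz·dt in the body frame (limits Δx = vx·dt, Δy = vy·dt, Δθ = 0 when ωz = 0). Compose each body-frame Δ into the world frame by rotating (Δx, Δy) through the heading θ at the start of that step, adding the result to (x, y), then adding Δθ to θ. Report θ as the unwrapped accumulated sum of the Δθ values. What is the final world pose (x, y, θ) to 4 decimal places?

step 1: ξ=(vx,vy,ωz)=(-0.0938, 0.1688, 0.8102), dt=1.0 → body Δ=(-0.1485, 0.1149, 0.8102) → world pose (-0.1485, 0.1149, 0.8102)
step 2: ξ=(vx,vy,ωz)=(-0.1063, -0.1563, 0.0231), dt=0.8 → body Δ=(-0.0838, -0.1258, 0.0185) → world pose (-0.1152, -0.0325, 0.8287)
step 3: ξ=(vx,vy,ωz)=(-0.0375, 0.1750, 0.4167), dt=1.0 → body Δ=(-0.0724, 0.1623, 0.4167) → world pose (-0.2837, 0.0238, 1.2454)
step 4: ξ=(vx,vy,ωz)=(0.0437, 0.0563, 0.6713), dt=1.2 → body Δ=(0.0213, 0.0805, 0.8056) → world pose (-0.3532, 0.0697, 2.0509)
step 5: ξ=(vx,vy,ωz)=(-0.2000, 0.1000, -0.2778), dt=1.0 → body Δ=(-0.1836, 0.1263, -0.2778) → world pose (-0.3804, -0.1515, 1.7731)

(-0.3804, -0.1515, 1.7731)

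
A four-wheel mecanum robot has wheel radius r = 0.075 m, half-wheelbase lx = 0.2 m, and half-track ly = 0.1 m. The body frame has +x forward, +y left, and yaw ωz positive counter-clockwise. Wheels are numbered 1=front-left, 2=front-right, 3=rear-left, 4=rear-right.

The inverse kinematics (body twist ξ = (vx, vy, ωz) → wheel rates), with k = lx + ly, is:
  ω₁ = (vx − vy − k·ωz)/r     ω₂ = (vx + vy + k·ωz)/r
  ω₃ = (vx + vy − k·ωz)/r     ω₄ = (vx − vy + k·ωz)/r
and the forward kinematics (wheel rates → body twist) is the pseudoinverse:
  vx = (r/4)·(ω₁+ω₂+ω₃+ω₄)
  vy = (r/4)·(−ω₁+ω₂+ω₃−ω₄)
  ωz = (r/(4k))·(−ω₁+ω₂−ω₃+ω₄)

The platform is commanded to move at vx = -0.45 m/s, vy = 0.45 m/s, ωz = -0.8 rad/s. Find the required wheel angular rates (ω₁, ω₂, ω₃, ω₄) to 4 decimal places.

(-8.8000, -3.2000, 3.2000, -15.2000)

k = lx + ly = 0.2 + 0.1 = 0.3000;  k·ωz = 0.3000·-0.8 = -0.2400
ω₁ (FL) = (vx − vy − k·ωz)/r = -0.6600/0.075 = -8.8000
ω₂ (FR) = (vx + vy + k·ωz)/r = -0.2400/0.075 = -3.2000
ω₃ (RL) = (vx + vy − k·ωz)/r = 0.2400/0.075 = 3.2000
ω₄ (RR) = (vx − vy + k·ωz)/r = -1.1400/0.075 = -15.2000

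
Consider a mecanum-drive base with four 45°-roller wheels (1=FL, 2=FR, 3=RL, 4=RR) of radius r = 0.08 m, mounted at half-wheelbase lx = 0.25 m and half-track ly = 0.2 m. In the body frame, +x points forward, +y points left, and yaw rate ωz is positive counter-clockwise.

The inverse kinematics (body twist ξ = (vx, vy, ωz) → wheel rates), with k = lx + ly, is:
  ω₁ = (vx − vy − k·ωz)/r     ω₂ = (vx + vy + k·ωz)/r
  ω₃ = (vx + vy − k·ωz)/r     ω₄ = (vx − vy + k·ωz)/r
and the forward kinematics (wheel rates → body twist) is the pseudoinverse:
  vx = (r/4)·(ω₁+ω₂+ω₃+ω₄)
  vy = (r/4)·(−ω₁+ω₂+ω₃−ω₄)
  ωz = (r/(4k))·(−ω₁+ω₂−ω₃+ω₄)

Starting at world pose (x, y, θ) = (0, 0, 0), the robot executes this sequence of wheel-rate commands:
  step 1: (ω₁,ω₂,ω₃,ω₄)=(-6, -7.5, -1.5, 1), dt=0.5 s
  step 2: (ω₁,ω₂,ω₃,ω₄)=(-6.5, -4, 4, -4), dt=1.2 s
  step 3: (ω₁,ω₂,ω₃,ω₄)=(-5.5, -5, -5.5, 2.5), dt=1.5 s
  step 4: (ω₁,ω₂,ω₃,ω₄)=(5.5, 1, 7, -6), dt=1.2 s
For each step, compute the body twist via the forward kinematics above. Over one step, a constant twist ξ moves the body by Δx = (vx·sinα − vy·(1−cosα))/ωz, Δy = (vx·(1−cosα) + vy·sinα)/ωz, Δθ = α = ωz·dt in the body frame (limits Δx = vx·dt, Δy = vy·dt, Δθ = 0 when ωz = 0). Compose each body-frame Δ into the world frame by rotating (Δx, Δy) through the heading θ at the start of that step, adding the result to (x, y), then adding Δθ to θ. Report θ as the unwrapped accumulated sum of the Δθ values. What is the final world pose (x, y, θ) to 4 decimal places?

step 1: ξ=(vx,vy,ωz)=(-0.2800, -0.0800, 0.0444), dt=0.5 → body Δ=(-0.1395, -0.0416, 0.0222) → world pose (-0.1395, -0.0416, 0.0222)
step 2: ξ=(vx,vy,ωz)=(-0.2100, 0.2100, -0.2444), dt=1.2 → body Δ=(-0.2117, 0.2851, -0.2933) → world pose (-0.3575, 0.2388, -0.2711)
step 3: ξ=(vx,vy,ωz)=(-0.2700, -0.1500, 0.3778), dt=1.5 → body Δ=(-0.3216, -0.3249, 0.5667) → world pose (-0.7544, 0.0119, 0.2956)
step 4: ξ=(vx,vy,ωz)=(0.1500, 0.1700, -0.7778), dt=1.2 → body Δ=(0.2435, 0.0976, -0.9333) → world pose (-0.5499, 0.1762, -0.6378)

(-0.5499, 0.1762, -0.6378)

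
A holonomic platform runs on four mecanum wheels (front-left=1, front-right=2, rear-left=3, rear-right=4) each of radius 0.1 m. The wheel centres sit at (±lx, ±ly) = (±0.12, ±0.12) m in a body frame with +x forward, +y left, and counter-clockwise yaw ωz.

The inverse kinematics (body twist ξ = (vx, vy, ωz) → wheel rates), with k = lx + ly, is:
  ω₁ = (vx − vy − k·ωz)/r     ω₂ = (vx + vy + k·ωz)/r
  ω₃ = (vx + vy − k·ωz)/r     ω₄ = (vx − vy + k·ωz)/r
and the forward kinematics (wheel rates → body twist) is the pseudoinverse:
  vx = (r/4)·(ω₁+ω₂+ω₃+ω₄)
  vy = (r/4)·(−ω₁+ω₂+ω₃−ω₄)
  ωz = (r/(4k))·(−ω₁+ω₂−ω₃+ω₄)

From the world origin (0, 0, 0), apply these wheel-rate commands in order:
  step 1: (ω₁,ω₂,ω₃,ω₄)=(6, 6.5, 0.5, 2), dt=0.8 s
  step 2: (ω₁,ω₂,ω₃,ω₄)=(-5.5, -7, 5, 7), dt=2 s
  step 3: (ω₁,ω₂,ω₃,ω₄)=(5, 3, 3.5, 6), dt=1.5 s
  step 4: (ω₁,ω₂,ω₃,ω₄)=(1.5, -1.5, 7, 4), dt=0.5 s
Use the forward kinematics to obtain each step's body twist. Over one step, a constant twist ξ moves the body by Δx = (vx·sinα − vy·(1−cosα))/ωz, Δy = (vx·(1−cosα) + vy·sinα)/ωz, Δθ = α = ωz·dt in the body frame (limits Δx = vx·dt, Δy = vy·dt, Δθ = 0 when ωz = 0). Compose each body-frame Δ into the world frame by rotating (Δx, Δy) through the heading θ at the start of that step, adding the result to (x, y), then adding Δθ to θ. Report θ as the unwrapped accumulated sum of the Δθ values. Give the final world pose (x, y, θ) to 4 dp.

(1.1245, -0.1055, 0.0365)

step 1: ξ=(vx,vy,ωz)=(0.3750, -0.0250, 0.2083), dt=0.8 → body Δ=(0.3003, 0.0050, 0.1667) → world pose (0.3003, 0.0050, 0.1667)
step 2: ξ=(vx,vy,ωz)=(-0.0125, -0.0875, 0.0521), dt=2.0 → body Δ=(-0.0158, -0.1760, 0.1042) → world pose (0.3138, -0.1711, 0.2708)
step 3: ξ=(vx,vy,ωz)=(0.4375, -0.1125, 0.0521), dt=1.5 → body Δ=(0.6622, -0.1430, 0.0781) → world pose (0.9901, -0.1317, 0.3490)
step 4: ξ=(vx,vy,ωz)=(0.2750, 0.0000, -0.6250), dt=0.5 → body Δ=(0.1353, -0.0213, -0.3125) → world pose (1.1245, -0.1055, 0.0365)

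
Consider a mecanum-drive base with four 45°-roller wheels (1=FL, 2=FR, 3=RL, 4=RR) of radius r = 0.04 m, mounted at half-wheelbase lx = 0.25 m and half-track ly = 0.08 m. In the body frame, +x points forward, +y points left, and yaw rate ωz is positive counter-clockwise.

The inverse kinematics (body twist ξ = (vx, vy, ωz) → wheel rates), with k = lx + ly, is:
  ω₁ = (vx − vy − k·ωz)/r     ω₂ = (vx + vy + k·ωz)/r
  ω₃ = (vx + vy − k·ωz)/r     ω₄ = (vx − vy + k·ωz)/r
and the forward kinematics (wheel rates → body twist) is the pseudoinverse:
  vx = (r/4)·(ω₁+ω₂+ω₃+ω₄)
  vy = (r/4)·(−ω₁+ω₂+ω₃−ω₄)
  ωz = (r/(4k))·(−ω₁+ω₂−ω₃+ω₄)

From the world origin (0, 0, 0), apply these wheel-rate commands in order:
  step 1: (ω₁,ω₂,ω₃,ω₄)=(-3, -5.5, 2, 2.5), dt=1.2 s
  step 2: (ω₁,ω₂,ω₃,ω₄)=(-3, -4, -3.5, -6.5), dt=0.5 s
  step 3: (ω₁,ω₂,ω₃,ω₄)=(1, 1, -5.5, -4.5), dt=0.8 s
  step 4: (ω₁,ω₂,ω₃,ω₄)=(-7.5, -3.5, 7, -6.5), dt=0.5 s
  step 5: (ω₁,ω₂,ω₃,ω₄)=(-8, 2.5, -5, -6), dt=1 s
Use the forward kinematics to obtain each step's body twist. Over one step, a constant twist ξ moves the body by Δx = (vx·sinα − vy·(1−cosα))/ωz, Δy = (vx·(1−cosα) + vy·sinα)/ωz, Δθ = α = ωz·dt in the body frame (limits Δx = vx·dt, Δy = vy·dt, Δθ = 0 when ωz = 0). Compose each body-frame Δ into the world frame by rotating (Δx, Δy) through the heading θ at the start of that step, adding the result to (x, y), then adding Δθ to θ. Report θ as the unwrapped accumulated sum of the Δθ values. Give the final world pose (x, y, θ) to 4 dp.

(-0.3841, 0.2115, 0.0348)

step 1: ξ=(vx,vy,ωz)=(-0.0400, -0.0300, -0.0606), dt=1.2 → body Δ=(-0.0493, -0.0342, -0.0727) → world pose (-0.0493, -0.0342, -0.0727)
step 2: ξ=(vx,vy,ωz)=(-0.1700, 0.0200, -0.1212), dt=0.5 → body Δ=(-0.0846, 0.0126, -0.0606) → world pose (-0.1328, -0.0155, -0.1333)
step 3: ξ=(vx,vy,ωz)=(-0.0800, -0.0100, 0.0303), dt=0.8 → body Δ=(-0.0639, -0.0088, 0.0242) → world pose (-0.1973, -0.0157, -0.1091)
step 4: ξ=(vx,vy,ωz)=(-0.1050, 0.1750, -0.2879), dt=0.5 → body Δ=(-0.0460, 0.0910, -0.1439) → world pose (-0.2331, 0.0797, -0.2530)
step 5: ξ=(vx,vy,ωz)=(-0.1650, 0.1150, 0.2879), dt=1.0 → body Δ=(-0.1792, 0.0898, 0.2879) → world pose (-0.3841, 0.2115, 0.0348)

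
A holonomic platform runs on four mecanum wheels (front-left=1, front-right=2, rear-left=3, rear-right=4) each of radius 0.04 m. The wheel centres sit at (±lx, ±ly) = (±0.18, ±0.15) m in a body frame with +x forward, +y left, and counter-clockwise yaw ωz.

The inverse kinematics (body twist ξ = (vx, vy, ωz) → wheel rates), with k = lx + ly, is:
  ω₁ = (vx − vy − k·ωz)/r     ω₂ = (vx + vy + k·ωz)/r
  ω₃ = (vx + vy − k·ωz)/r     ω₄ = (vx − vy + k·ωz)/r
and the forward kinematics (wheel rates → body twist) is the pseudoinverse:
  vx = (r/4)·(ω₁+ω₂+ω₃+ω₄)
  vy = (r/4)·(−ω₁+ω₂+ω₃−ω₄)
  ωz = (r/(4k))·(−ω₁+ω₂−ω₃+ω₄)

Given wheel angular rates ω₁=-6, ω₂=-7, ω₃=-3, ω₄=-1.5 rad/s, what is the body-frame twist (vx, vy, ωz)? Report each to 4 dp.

k = lx + ly = 0.18 + 0.15 = 0.3300
ω₁+ω₂+ω₃+ω₄ = -17.5000  →  vx = (0.04/4)·-17.5000 = -0.1750
−ω₁+ω₂+ω₃−ω₄ = -2.5000  →  vy = (0.04/4)·-2.5000 = -0.0250
−ω₁+ω₂−ω₃+ω₄ = 0.5000  →  ωz = (0.04/1.3200)·0.5000 = 0.0152

(-0.1750, -0.0250, 0.0152)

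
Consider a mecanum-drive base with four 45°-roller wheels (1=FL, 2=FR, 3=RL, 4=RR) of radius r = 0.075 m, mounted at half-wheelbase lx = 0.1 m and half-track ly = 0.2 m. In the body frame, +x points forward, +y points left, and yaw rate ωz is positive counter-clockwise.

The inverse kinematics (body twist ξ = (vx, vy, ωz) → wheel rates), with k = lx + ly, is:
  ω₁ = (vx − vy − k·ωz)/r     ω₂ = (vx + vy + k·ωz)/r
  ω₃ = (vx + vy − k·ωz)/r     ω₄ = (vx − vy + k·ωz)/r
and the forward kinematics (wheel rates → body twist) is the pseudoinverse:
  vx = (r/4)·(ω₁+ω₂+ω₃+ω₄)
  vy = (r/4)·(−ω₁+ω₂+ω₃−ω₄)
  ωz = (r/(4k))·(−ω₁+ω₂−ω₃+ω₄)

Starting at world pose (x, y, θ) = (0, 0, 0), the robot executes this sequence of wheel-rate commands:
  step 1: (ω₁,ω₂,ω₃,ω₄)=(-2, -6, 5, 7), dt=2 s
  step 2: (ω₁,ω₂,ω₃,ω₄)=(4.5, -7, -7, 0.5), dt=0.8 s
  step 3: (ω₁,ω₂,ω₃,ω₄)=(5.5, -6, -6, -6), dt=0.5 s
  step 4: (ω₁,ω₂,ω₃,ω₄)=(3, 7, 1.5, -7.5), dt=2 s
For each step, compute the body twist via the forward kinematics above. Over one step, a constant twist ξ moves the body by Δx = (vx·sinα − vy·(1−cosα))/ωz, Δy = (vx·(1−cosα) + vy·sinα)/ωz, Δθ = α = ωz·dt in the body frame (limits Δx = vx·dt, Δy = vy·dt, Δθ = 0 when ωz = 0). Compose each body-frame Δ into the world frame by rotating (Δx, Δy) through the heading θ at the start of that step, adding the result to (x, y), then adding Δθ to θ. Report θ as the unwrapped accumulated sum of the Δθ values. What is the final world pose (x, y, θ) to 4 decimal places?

step 1: ξ=(vx,vy,ωz)=(0.0750, -0.1125, -0.1250), dt=2.0 → body Δ=(0.1205, -0.2413, -0.2500) → world pose (0.1205, -0.2413, -0.2500)
step 2: ξ=(vx,vy,ωz)=(-0.1688, -0.3563, -0.2500), dt=0.8 → body Δ=(-0.1625, -0.2696, -0.2000) → world pose (-0.1037, -0.4624, -0.4500)
step 3: ξ=(vx,vy,ωz)=(-0.2344, -0.2156, -0.7187), dt=0.5 → body Δ=(-0.1338, -0.0847, -0.3594) → world pose (-0.2611, -0.4804, -0.8094)
step 4: ξ=(vx,vy,ωz)=(0.0750, 0.2438, -0.3125), dt=2.0 → body Δ=(0.2879, 0.4110, -0.6250) → world pose (0.2351, -0.4052, -1.4344)

(0.2351, -0.4052, -1.4344)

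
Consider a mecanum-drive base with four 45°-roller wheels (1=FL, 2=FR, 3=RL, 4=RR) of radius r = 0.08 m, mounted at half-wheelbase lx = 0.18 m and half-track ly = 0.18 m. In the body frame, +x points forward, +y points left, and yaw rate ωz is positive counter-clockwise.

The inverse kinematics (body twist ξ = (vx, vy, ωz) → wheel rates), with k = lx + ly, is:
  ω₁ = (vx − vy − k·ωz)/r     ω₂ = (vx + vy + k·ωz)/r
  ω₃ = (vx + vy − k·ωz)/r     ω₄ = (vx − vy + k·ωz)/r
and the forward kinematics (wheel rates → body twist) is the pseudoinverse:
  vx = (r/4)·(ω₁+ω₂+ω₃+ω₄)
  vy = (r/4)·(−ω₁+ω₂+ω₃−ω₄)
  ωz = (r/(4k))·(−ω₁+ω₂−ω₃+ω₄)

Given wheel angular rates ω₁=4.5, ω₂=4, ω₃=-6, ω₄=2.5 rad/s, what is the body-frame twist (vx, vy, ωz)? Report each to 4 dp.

(0.1000, -0.1800, 0.4444)

k = lx + ly = 0.18 + 0.18 = 0.3600
ω₁+ω₂+ω₃+ω₄ = 5.0000  →  vx = (0.08/4)·5.0000 = 0.1000
−ω₁+ω₂+ω₃−ω₄ = -9.0000  →  vy = (0.08/4)·-9.0000 = -0.1800
−ω₁+ω₂−ω₃+ω₄ = 8.0000  →  ωz = (0.08/1.4400)·8.0000 = 0.4444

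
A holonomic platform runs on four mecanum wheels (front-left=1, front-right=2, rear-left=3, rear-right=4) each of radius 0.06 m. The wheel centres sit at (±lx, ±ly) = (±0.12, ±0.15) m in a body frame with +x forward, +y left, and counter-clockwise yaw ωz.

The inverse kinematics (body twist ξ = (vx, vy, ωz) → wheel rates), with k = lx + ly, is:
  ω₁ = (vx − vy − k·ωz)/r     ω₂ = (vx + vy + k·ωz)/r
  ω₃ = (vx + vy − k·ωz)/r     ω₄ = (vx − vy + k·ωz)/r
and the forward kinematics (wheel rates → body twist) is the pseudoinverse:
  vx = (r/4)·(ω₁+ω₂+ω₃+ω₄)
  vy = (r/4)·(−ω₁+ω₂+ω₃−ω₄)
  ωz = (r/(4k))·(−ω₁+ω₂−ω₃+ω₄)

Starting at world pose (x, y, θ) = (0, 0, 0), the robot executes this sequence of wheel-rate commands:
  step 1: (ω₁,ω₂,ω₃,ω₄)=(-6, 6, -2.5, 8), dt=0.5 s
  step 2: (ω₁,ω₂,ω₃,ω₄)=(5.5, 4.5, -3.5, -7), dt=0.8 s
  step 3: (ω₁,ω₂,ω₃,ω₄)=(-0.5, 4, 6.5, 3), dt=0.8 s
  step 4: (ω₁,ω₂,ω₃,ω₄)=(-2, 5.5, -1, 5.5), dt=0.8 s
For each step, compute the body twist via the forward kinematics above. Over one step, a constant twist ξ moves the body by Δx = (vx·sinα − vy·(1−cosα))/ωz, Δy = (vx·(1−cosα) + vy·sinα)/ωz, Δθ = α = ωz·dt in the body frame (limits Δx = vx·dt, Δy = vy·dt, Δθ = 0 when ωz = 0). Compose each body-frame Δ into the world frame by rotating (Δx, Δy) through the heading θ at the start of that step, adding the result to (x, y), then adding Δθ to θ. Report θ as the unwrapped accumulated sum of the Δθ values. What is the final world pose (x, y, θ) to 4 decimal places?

step 1: ξ=(vx,vy,ωz)=(0.0825, 0.0225, 1.2500), dt=0.5 → body Δ=(0.0352, 0.0230, 0.6250) → world pose (0.0352, 0.0230, 0.6250)
step 2: ξ=(vx,vy,ωz)=(-0.0075, 0.0375, -0.2500), dt=0.8 → body Δ=(-0.0030, 0.0304, -0.2000) → world pose (0.0150, 0.0459, 0.4250)
step 3: ξ=(vx,vy,ωz)=(0.1950, 0.1200, 0.0556), dt=0.8 → body Δ=(0.1538, 0.0994, 0.0444) → world pose (0.1142, 0.1999, 0.4694)
step 4: ξ=(vx,vy,ωz)=(0.1200, 0.0150, 0.7778), dt=0.8 → body Δ=(0.0863, 0.0402, 0.6222) → world pose (0.1730, 0.2748, 1.0917)

(0.1730, 0.2748, 1.0917)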